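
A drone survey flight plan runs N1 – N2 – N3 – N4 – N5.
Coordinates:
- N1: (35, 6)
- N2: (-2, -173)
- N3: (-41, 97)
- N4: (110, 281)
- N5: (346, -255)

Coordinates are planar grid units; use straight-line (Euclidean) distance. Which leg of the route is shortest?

N1–N2

Leg distances:
N1→N2: 182.8
N2→N3: 272.8
N3→N4: 238.0
N4→N5: 585.7
The shortest leg is N1–N2 at 182.8.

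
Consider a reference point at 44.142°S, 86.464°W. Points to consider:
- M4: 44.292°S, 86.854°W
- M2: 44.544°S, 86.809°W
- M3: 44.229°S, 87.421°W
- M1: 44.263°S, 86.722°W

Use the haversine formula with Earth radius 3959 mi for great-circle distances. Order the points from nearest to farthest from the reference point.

M1, M4, M2, M3

Distances from the reference point:
M1 44.263°S, 86.722°W: 15.3 mi
M4 44.292°S, 86.854°W: 21.9 mi
M2 44.544°S, 86.809°W: 32.6 mi
M3 44.229°S, 87.421°W: 47.8 mi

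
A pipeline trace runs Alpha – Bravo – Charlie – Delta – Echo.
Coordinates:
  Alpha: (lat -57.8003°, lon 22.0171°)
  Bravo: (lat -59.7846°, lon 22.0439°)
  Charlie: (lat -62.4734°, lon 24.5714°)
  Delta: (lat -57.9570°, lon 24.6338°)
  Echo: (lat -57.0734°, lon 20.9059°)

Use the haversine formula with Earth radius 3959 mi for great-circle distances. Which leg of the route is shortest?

Leg distances:
Alpha→Bravo: 137.1 mi
Bravo→Charlie: 204.0 mi
Charlie→Delta: 312.1 mi
Delta→Echo: 151.2 mi
The shortest leg is Alpha–Bravo at 137.1 mi.

Alpha–Bravo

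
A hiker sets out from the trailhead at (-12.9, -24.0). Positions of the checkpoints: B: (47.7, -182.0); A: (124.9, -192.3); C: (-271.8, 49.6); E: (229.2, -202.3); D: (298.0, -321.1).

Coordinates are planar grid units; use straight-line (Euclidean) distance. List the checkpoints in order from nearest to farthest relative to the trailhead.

B, A, C, E, D

Distances from the trailhead:
B (47.7, -182.0): 169.2
A (124.9, -192.3): 217.5
C (-271.8, 49.6): 269.2
E (229.2, -202.3): 300.7
D (298.0, -321.1): 430.0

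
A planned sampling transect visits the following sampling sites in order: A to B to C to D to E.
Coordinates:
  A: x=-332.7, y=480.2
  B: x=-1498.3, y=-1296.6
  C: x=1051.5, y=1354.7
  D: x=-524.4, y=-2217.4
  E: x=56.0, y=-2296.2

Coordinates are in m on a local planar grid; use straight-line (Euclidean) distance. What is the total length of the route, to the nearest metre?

10293 m

Leg distances:
A→B: 2125.0 m  (cumulative 2125.0 m)
B→C: 3678.4 m  (cumulative 5803.4 m)
C→D: 3904.3 m  (cumulative 9707.7 m)
D→E: 585.7 m  (cumulative 10293.4 m)
Total route length ≈ 10293 m.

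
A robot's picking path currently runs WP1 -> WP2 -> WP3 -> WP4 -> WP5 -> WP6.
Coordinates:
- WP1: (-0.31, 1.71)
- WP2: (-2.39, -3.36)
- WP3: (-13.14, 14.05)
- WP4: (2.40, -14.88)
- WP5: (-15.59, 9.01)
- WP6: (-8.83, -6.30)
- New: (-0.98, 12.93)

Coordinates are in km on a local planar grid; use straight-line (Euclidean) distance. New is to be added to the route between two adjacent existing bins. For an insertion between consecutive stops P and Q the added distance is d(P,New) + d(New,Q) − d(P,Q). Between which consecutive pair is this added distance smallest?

Added distance for inserting New between each consecutive pair:
WP1–WP2: 22.1 km
WP2–WP3: 8.1 km
WP3–WP4: 7.4 km
WP4–WP5: 13.2 km
WP5–WP6: 19.2 km
Smallest added distance is 7.4 km, inserting between WP3 and WP4.

between WP3 and WP4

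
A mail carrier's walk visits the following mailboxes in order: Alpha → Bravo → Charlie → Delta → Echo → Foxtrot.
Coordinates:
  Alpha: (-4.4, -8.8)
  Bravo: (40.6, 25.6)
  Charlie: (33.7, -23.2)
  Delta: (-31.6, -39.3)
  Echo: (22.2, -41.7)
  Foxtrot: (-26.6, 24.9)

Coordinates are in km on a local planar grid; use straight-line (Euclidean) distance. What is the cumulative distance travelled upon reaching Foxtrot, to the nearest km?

310 km

Leg distances:
Alpha→Bravo: 56.6 km  (cumulative 56.6 km)
Bravo→Charlie: 49.3 km  (cumulative 105.9 km)
Charlie→Delta: 67.3 km  (cumulative 173.2 km)
Delta→Echo: 53.9 km  (cumulative 227.0 km)
Echo→Foxtrot: 82.6 km  (cumulative 309.6 km)
Cumulative distance at Foxtrot ≈ 310 km.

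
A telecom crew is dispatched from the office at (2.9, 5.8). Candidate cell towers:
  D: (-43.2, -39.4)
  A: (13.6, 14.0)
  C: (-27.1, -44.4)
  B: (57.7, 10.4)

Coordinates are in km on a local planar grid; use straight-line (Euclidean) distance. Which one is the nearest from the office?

A

Distances from the office ((2.9, 5.8)):
A: 13.5 km
B: 55.0 km
C: 58.5 km
D: 64.6 km
The nearest is A at 13.5 km.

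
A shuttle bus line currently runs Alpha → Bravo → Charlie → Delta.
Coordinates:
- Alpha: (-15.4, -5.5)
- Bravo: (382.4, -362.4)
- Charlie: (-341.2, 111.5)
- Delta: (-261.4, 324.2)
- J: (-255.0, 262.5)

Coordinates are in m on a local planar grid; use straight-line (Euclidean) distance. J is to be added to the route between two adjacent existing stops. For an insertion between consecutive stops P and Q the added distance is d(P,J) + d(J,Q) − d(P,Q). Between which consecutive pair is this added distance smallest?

between Charlie and Delta

Added distance for inserting J between each consecutive pair:
Alpha–Bravo: 717.7 m
Bravo–Charlie: 201.5 m
Charlie–Delta: 8.7 m
Smallest added distance is 8.7 m, inserting between Charlie and Delta.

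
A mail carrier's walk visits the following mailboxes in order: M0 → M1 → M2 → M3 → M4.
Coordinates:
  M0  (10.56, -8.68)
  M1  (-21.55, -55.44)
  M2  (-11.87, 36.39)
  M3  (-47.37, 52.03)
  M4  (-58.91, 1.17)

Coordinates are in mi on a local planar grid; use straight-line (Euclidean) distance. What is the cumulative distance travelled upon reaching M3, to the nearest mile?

Leg distances:
M0→M1: 56.7 mi  (cumulative 56.7 mi)
M1→M2: 92.3 mi  (cumulative 149.1 mi)
M2→M3: 38.8 mi  (cumulative 187.9 mi)
Cumulative distance at M3 ≈ 188 mi.

188 mi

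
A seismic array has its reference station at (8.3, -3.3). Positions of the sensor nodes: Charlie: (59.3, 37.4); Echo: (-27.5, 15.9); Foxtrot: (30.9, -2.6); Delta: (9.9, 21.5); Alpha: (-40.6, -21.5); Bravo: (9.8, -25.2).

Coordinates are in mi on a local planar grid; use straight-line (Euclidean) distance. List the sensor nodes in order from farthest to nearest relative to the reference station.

Computing each straight-line distance from (8.3, -3.3):
Charlie (59.3, 37.4): 65.2 mi
Alpha (-40.6, -21.5): 52.2 mi
Echo (-27.5, 15.9): 40.6 mi
Delta (9.9, 21.5): 24.9 mi
Foxtrot (30.9, -2.6): 22.6 mi
Bravo (9.8, -25.2): 22.0 mi

Charlie, Alpha, Echo, Delta, Foxtrot, Bravo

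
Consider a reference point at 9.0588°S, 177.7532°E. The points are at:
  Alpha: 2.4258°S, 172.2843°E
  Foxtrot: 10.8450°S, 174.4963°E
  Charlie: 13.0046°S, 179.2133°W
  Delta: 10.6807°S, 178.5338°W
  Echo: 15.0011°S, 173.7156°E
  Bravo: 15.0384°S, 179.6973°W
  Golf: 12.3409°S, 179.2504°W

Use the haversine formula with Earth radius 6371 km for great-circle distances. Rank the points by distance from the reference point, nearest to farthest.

Foxtrot, Delta, Golf, Charlie, Bravo, Echo, Alpha

Computing each great-circle distance from 9.0588°S, 177.7532°E:
Foxtrot 10.8450°S, 174.4963°E: 408.3 km
Delta 10.6807°S, 178.5338°W: 444.9 km
Golf 12.3409°S, 179.2504°W: 490.2 km
Charlie 13.0046°S, 179.2133°W: 549.6 km
Bravo 15.0384°S, 179.6973°W: 720.3 km
Echo 15.0011°S, 173.7156°E: 793.2 km
Alpha 2.4258°S, 172.2843°E: 953.8 km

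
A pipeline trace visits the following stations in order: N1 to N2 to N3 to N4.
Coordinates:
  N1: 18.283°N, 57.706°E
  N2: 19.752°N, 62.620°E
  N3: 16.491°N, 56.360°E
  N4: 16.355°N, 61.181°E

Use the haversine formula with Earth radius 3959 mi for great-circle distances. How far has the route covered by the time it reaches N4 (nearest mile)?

1125 mi

Leg distances:
N1→N2: 336.7 mi  (cumulative 336.7 mi)
N2→N3: 468.7 mi  (cumulative 805.4 mi)
N3→N4: 319.7 mi  (cumulative 1125.0 mi)
Cumulative distance at N4 ≈ 1125 mi.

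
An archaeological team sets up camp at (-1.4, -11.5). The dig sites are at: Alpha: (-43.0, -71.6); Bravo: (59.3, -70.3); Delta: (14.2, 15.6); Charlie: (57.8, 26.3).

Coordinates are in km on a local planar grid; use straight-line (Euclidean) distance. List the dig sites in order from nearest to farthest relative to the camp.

Delta, Charlie, Alpha, Bravo

Computing each straight-line distance from (-1.4, -11.5):
Delta (14.2, 15.6): 31.3 km
Charlie (57.8, 26.3): 70.2 km
Alpha (-43.0, -71.6): 73.1 km
Bravo (59.3, -70.3): 84.5 km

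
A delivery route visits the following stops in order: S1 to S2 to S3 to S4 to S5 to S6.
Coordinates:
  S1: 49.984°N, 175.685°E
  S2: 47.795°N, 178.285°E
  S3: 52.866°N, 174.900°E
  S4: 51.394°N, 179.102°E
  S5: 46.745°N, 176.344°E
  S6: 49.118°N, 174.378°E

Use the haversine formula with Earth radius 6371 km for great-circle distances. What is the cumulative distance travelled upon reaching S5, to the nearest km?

1806 km

Leg distances:
S1→S2: 308.8 km  (cumulative 308.8 km)
S2→S3: 612.8 km  (cumulative 921.6 km)
S3→S4: 330.2 km  (cumulative 1251.7 km)
S4→S5: 554.5 km  (cumulative 1806.2 km)
Cumulative distance at S5 ≈ 1806 km.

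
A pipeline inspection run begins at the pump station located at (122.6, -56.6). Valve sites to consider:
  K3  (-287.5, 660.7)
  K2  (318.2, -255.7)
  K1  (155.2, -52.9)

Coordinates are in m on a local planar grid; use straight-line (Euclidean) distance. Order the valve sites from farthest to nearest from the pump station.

K3, K2, K1

Distance from the pump station at (122.6, -56.6) to each:
K3 (-287.5, 660.7): 826.3 m
K2 (318.2, -255.7): 279.1 m
K1 (155.2, -52.9): 32.8 m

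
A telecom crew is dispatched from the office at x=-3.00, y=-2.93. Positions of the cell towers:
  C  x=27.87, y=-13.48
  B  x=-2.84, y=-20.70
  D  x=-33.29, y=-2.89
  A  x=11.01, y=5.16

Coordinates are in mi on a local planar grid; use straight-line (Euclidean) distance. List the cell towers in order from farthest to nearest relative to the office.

Distances from the office:
C x=27.87, y=-13.48: 32.6 mi
D x=-33.29, y=-2.89: 30.3 mi
B x=-2.84, y=-20.70: 17.8 mi
A x=11.01, y=5.16: 16.2 mi

C, D, B, A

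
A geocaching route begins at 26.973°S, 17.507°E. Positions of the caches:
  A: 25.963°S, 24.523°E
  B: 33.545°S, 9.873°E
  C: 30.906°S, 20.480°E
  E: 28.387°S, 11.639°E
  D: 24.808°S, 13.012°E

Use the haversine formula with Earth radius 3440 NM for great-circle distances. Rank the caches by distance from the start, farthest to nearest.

Computing each great-circle distance from 26.973°S, 17.507°E:
B 33.545°S, 9.873°E: 558.6 NM
A 25.963°S, 24.523°E: 381.9 NM
E 28.387°S, 11.639°E: 323.3 NM
C 30.906°S, 20.480°E: 283.1 NM
D 24.808°S, 13.012°E: 275.4 NM

B, A, E, C, D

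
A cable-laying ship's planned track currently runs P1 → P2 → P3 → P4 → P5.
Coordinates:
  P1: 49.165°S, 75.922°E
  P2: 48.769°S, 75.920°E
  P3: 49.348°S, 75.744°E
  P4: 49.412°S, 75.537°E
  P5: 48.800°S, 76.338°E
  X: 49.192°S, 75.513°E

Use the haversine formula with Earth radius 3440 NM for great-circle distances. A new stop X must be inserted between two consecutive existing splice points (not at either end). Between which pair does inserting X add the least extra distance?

Added distance for inserting X between each consecutive pair:
P1–P2: 22.4 NM
P2–P3: 7.6 NM
P3–P4: 17.3 NM
P4–P5: 5.0 NM
Smallest added distance is 5.0 NM, inserting between P4 and P5.

between P4 and P5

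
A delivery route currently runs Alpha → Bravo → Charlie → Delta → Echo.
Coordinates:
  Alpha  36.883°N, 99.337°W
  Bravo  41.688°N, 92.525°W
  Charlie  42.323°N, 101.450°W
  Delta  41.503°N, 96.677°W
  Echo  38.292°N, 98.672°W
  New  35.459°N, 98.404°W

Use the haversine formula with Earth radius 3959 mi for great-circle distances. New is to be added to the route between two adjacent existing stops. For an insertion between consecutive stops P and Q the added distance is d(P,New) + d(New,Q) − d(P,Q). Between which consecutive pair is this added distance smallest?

between Alpha and Bravo

Added distance for inserting New between each consecutive pair:
Alpha–Bravo: 153.3 mi
Bravo–Charlie: 576.1 mi
Charlie–Delta: 677.8 mi
Delta–Echo: 378.5 mi
Smallest added distance is 153.3 mi, inserting between Alpha and Bravo.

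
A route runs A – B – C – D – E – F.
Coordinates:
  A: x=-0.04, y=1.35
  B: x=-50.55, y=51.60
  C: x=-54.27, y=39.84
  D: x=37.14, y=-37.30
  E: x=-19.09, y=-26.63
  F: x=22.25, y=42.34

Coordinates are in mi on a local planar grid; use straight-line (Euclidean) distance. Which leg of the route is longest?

C–D

Leg distances:
A→B: 71.2 mi
B→C: 12.3 mi
C→D: 119.6 mi
D→E: 57.2 mi
E→F: 80.4 mi
The longest leg is C–D at 119.6 mi.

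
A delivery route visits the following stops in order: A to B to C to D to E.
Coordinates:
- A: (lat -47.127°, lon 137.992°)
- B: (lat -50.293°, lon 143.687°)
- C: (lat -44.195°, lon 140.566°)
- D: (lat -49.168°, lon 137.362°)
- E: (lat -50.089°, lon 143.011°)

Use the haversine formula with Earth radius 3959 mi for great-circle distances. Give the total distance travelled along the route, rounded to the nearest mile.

Leg distances:
A→B: 339.4 mi  (cumulative 339.4 mi)
B→C: 446.0 mi  (cumulative 785.3 mi)
C→D: 375.6 mi  (cumulative 1160.9 mi)
D→E: 260.6 mi  (cumulative 1421.6 mi)
Total route length ≈ 1422 mi.

1422 mi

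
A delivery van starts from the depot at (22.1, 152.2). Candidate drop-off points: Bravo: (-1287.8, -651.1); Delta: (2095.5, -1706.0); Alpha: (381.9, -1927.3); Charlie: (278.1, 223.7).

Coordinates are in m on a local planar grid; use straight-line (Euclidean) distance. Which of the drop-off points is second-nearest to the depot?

Distance to each, sorted:
Charlie: 265.8 m
Bravo: 1536.6 m
Alpha: 2110.4 m
Delta: 2784.2 m
The second-nearest is Bravo at 1536.6 m.

Bravo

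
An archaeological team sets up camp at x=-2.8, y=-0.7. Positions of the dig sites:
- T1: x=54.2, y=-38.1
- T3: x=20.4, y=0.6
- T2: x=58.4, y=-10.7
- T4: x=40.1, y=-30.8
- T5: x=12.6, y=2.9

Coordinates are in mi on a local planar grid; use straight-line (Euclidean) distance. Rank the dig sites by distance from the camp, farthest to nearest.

Distances from the camp:
T1 x=54.2, y=-38.1: 68.2 mi
T2 x=58.4, y=-10.7: 62.0 mi
T4 x=40.1, y=-30.8: 52.4 mi
T3 x=20.4, y=0.6: 23.2 mi
T5 x=12.6, y=2.9: 15.8 mi

T1, T2, T4, T3, T5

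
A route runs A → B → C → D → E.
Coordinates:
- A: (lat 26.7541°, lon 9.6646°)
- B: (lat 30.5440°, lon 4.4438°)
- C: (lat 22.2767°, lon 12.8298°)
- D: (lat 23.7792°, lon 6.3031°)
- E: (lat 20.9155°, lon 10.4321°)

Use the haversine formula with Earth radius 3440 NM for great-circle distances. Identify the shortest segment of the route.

D–E

Leg distances:
A→B: 356.9 NM
B→C: 670.1 NM
C→D: 371.7 NM
D→E: 286.6 NM
The shortest leg is D–E at 286.6 NM.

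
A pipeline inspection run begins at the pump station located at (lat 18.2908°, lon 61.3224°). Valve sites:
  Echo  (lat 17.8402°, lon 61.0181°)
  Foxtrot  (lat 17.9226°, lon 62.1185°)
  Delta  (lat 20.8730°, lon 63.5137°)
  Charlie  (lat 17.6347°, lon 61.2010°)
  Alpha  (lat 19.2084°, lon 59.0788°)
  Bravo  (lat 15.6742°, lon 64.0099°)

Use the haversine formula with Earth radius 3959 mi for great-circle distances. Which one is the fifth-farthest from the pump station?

Charlie

Distance to each, sorted:
Bravo: 253.4 mi
Delta: 228.4 mi
Alpha: 159.9 mi
Foxtrot: 58.1 mi
Charlie: 46.0 mi
Echo: 37.0 mi
The fifth-farthest is Charlie at 46.0 mi.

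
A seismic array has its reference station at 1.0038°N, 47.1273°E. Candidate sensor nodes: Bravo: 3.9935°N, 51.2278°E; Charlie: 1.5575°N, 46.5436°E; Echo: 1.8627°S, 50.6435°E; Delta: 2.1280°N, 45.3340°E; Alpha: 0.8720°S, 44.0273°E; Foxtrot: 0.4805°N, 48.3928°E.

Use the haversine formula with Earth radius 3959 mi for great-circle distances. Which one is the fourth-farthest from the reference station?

Distance to each, sorted:
Bravo: 350.4 mi
Echo: 313.4 mi
Alpha: 250.4 mi
Delta: 146.2 mi
Foxtrot: 94.6 mi
Charlie: 55.6 mi
The fourth-farthest is Delta at 146.2 mi.

Delta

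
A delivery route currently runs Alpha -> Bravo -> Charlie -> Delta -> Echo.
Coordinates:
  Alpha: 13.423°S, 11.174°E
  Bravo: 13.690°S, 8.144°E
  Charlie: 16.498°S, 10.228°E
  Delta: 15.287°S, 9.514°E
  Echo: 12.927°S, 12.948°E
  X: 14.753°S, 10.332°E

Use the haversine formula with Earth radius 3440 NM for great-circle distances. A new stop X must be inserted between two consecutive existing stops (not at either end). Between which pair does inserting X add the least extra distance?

Added distance for inserting X between each consecutive pair:
Alpha–Bravo: 58.6 NM
Bravo–Charlie: 40.0 NM
Charlie–Delta: 78.6 NM
Delta–Echo: 0.0 NM
Smallest added distance is 0.0 NM, inserting between Delta and Echo.

between Delta and Echo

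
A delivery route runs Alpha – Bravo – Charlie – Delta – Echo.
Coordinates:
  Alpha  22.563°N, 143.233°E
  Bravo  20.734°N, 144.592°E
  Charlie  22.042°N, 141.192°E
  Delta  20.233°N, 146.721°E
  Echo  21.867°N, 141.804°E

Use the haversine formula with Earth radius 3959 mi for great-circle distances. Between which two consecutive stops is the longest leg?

Charlie–Delta

Leg distances:
Alpha→Bravo: 153.6 mi
Bravo→Charlie: 236.7 mi
Charlie→Delta: 377.6 mi
Delta→Echo: 336.6 mi
The longest leg is Charlie–Delta at 377.6 mi.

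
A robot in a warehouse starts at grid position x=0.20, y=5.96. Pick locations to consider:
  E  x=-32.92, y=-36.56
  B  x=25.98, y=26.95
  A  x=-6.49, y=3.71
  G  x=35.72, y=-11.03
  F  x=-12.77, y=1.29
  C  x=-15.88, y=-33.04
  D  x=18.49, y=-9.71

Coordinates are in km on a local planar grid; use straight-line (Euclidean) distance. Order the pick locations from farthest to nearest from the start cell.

Distances from the start cell:
E x=-32.92, y=-36.56: 53.9 km
C x=-15.88, y=-33.04: 42.2 km
G x=35.72, y=-11.03: 39.4 km
B x=25.98, y=26.95: 33.2 km
D x=18.49, y=-9.71: 24.1 km
F x=-12.77, y=1.29: 13.8 km
A x=-6.49, y=3.71: 7.1 km

E, C, G, B, D, F, A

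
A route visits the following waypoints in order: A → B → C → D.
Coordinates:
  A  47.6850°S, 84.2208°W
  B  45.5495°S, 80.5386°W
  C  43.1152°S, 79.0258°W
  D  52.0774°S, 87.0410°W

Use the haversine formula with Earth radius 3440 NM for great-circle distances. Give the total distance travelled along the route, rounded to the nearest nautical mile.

986 NM

Leg distances:
A→B: 198.7 NM  (cumulative 198.7 NM)
B→C: 159.9 NM  (cumulative 358.6 NM)
C→D: 627.5 NM  (cumulative 986.1 NM)
Total route length ≈ 986 NM.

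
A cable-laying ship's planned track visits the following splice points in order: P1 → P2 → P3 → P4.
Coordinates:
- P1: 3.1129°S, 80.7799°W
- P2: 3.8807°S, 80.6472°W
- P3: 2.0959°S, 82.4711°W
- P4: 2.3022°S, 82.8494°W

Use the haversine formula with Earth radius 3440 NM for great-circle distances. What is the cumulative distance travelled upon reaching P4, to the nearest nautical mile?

Leg distances:
P1→P2: 46.8 NM  (cumulative 46.8 NM)
P2→P3: 153.1 NM  (cumulative 199.9 NM)
P3→P4: 25.9 NM  (cumulative 225.7 NM)
Cumulative distance at P4 ≈ 226 NM.

226 NM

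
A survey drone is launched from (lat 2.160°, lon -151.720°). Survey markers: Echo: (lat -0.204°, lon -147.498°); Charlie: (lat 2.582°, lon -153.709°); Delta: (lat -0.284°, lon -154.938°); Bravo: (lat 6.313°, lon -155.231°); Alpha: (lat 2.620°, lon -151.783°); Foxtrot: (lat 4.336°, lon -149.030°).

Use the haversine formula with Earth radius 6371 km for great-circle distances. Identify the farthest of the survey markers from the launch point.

Bravo

Distance to each, sorted:
Bravo: 604.0 km
Echo: 538.0 km
Delta: 449.3 km
Foxtrot: 384.3 km
Charlie: 225.9 km
Alpha: 51.6 km
The farthest is Bravo at 604.0 km.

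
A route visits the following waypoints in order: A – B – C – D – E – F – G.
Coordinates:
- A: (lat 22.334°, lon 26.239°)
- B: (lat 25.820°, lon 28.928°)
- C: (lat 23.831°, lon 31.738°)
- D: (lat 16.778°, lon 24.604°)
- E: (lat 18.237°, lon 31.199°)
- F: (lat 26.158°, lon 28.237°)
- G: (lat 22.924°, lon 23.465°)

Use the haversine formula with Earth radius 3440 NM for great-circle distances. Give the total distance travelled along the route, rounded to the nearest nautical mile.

Leg distances:
A→B: 256.0 NM  (cumulative 256.0 NM)
B→C: 194.2 NM  (cumulative 450.1 NM)
C→D: 583.4 NM  (cumulative 1033.6 NM)
D→E: 387.6 NM  (cumulative 1421.2 NM)
E→F: 503.2 NM  (cumulative 1924.4 NM)
F→G: 324.9 NM  (cumulative 2249.3 NM)
Total route length ≈ 2249 NM.

2249 NM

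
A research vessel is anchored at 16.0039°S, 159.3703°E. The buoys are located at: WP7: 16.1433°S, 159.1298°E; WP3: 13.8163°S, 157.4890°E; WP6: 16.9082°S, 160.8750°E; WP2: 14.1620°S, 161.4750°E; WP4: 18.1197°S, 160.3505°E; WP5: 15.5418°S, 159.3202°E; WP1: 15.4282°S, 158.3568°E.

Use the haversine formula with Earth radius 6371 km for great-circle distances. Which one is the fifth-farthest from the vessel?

Distance to each, sorted:
WP3: 316.3 km
WP2: 305.0 km
WP4: 257.3 km
WP6: 189.4 km
WP1: 126.0 km
WP5: 51.7 km
WP7: 30.0 km
The fifth-farthest is WP1 at 126.0 km.

WP1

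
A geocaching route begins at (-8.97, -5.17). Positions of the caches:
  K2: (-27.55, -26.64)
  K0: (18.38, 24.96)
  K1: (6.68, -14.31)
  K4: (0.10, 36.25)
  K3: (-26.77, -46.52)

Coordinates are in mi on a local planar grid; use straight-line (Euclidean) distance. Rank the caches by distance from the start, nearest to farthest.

K1, K2, K0, K4, K3

Computing each straight-line distance from (-8.97, -5.17):
K1 (6.68, -14.31): 18.1 mi
K2 (-27.55, -26.64): 28.4 mi
K0 (18.38, 24.96): 40.7 mi
K4 (0.10, 36.25): 42.4 mi
K3 (-26.77, -46.52): 45.0 mi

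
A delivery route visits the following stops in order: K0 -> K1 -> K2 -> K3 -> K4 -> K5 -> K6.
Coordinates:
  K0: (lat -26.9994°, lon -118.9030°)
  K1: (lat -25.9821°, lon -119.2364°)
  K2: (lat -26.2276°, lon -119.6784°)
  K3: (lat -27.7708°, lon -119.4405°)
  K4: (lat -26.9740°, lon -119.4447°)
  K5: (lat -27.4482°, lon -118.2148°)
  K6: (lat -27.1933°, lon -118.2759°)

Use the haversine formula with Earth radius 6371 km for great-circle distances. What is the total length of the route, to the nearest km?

593 km

Leg distances:
K0→K1: 117.9 km  (cumulative 117.9 km)
K1→K2: 51.9 km  (cumulative 169.8 km)
K2→K3: 173.2 km  (cumulative 343.0 km)
K3→K4: 88.6 km  (cumulative 431.6 km)
K4→K5: 132.6 km  (cumulative 564.1 km)
K5→K6: 29.0 km  (cumulative 593.1 km)
Total route length ≈ 593 km.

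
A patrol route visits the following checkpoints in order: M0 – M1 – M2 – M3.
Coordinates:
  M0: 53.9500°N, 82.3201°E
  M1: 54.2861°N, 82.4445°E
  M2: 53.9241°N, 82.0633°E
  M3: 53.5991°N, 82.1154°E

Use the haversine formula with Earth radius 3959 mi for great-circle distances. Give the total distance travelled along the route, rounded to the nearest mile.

76 mi

Leg distances:
M0→M1: 23.8 mi  (cumulative 23.8 mi)
M1→M2: 29.4 mi  (cumulative 53.2 mi)
M2→M3: 22.6 mi  (cumulative 75.7 mi)
Total route length ≈ 76 mi.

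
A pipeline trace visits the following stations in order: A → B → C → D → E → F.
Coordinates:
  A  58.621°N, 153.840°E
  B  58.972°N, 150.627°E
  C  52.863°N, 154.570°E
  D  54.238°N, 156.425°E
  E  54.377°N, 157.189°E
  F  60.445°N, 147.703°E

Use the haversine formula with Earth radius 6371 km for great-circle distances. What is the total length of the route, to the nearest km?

2039 km

Leg distances:
A→B: 189.1 km  (cumulative 189.1 km)
B→C: 722.0 km  (cumulative 911.2 km)
C→D: 195.9 km  (cumulative 1107.1 km)
D→E: 51.9 km  (cumulative 1159.0 km)
E→F: 880.3 km  (cumulative 2039.4 km)
Total route length ≈ 2039 km.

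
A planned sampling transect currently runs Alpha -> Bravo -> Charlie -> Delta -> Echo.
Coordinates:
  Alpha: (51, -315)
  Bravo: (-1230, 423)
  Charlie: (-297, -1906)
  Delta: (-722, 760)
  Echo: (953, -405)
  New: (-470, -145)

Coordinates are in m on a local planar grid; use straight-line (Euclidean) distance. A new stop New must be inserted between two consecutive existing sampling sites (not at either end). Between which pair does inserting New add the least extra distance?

between Charlie and Delta

Added distance for inserting New between each consecutive pair:
Alpha–Bravo: 18.5 m
Bravo–Charlie: 209.3 m
Charlie–Delta: 9.2 m
Delta–Echo: 345.7 m
Smallest added distance is 9.2 m, inserting between Charlie and Delta.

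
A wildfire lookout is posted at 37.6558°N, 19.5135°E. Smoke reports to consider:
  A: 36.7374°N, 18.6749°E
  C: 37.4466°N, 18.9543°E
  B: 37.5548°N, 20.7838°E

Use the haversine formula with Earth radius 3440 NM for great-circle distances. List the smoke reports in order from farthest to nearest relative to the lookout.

Distances from the lookout:
A 36.7374°N, 18.6749°E: 68.2 NM
B 37.5548°N, 20.7838°E: 60.7 NM
C 37.4466°N, 18.9543°E: 29.4 NM

A, B, C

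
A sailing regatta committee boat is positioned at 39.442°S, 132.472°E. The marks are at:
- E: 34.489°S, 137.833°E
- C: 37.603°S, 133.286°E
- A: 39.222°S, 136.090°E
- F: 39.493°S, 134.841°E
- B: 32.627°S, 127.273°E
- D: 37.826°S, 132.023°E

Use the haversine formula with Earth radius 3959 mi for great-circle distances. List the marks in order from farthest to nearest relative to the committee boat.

B, E, A, C, F, D

Distance from the committee boat at 39.442°S, 132.472°E to each:
B 32.627°S, 127.273°E: 553.0 mi
E 34.489°S, 137.833°E: 452.3 mi
A 39.222°S, 136.090°E: 194.0 mi
C 37.603°S, 133.286°E: 134.5 mi
F 39.493°S, 134.841°E: 126.4 mi
D 37.826°S, 132.023°E: 114.3 mi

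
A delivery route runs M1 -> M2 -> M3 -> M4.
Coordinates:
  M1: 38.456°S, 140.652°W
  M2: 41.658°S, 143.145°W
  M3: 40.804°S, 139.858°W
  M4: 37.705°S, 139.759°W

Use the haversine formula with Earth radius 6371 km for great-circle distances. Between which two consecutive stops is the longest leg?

M1–M2

Leg distances:
M1→M2: 414.4 km
M2→M3: 290.8 km
M3→M4: 344.7 km
The longest leg is M1–M2 at 414.4 km.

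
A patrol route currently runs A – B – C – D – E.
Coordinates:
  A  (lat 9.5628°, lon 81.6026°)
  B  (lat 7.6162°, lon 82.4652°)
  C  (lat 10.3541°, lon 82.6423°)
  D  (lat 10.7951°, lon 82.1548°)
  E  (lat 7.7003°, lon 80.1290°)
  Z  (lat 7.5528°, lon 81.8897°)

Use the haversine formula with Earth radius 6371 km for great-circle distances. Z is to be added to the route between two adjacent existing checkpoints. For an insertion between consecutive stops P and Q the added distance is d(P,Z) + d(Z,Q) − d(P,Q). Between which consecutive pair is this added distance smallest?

Added distance for inserting Z between each consecutive pair:
A–B: 53.2 km
B–C: 81.0 km
C–D: 611.6 km
D–E: 146.8 km
Smallest added distance is 53.2 km, inserting between A and B.

between A and B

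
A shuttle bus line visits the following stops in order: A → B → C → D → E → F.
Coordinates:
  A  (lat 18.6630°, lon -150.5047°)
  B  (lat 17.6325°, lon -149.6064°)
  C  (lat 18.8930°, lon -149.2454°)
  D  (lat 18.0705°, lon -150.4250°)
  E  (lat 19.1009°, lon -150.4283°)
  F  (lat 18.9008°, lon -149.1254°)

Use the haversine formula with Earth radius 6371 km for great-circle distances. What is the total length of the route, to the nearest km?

Leg distances:
A→B: 148.8 km  (cumulative 148.8 km)
B→C: 145.3 km  (cumulative 294.0 km)
C→D: 154.4 km  (cumulative 448.4 km)
D→E: 114.6 km  (cumulative 563.0 km)
E→F: 138.8 km  (cumulative 701.8 km)
Total route length ≈ 702 km.

702 km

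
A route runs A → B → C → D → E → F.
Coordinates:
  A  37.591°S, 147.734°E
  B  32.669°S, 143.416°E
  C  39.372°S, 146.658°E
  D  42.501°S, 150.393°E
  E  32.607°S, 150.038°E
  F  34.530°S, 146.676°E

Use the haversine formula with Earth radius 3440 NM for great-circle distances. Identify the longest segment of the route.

D–E

Leg distances:
A→B: 363.6 NM
B→C: 432.1 NM
C→D: 252.9 NM
D→E: 594.3 NM
E→F: 204.0 NM
The longest leg is D–E at 594.3 NM.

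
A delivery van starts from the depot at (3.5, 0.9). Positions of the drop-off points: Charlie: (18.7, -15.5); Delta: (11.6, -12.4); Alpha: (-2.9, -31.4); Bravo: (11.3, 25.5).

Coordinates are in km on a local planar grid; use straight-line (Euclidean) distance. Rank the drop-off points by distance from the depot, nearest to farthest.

Computing each straight-line distance from (3.5, 0.9):
Delta (11.6, -12.4): 15.6 km
Charlie (18.7, -15.5): 22.4 km
Bravo (11.3, 25.5): 25.8 km
Alpha (-2.9, -31.4): 32.9 km

Delta, Charlie, Bravo, Alpha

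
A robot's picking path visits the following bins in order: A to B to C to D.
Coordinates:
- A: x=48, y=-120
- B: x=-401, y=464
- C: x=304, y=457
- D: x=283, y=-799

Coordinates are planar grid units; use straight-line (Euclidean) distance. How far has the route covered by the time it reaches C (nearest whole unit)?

1442

Leg distances:
A→B: 736.7  (cumulative 736.7)
B→C: 705.0  (cumulative 1441.7)
Cumulative distance at C ≈ 1442.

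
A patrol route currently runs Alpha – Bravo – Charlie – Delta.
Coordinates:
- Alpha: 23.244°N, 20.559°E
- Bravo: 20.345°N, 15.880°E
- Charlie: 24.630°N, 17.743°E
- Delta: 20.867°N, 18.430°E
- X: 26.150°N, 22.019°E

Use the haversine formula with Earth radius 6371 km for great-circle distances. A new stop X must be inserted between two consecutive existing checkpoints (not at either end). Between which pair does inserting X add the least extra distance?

between Alpha and Bravo

Added distance for inserting X between each consecutive pair:
Alpha–Bravo: 674.2 km
Bravo–Charlie: 847.8 km
Charlie–Delta: 729.2 km
Smallest added distance is 674.2 km, inserting between Alpha and Bravo.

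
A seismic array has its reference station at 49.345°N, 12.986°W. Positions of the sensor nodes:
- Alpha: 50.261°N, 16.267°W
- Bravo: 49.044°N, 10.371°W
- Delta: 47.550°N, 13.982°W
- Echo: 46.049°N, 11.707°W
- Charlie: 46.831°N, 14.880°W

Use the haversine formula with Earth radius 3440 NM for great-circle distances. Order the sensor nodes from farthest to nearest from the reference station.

Echo, Charlie, Alpha, Delta, Bravo

Distances from the reference station:
Echo 46.049°N, 11.707°W: 204.5 NM
Charlie 46.831°N, 14.880°W: 169.0 NM
Alpha 50.261°N, 16.267°W: 138.5 NM
Delta 47.550°N, 13.982°W: 114.8 NM
Bravo 49.044°N, 10.371°W: 104.2 NM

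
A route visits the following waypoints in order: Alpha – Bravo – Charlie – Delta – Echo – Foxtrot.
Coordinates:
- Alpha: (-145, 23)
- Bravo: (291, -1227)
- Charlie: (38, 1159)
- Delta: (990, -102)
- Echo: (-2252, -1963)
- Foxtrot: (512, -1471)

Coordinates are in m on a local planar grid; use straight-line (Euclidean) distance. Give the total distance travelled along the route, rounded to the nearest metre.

11849 m

Leg distances:
Alpha→Bravo: 1323.9 m  (cumulative 1323.9 m)
Bravo→Charlie: 2399.4 m  (cumulative 3723.2 m)
Charlie→Delta: 1580.0 m  (cumulative 5303.2 m)
Delta→Echo: 3738.2 m  (cumulative 9041.4 m)
Echo→Foxtrot: 2807.4 m  (cumulative 11848.9 m)
Total route length ≈ 11849 m.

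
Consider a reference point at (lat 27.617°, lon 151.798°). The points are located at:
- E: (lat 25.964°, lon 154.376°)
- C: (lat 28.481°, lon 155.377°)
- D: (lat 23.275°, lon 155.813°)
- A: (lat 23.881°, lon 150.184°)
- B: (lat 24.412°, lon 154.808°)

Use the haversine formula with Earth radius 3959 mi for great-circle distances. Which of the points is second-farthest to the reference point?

B

Distance to each, sorted:
D: 390.8 mi
B: 289.8 mi
A: 277.0 mi
C: 226.3 mi
E: 195.8 mi
The second-farthest is B at 289.8 mi.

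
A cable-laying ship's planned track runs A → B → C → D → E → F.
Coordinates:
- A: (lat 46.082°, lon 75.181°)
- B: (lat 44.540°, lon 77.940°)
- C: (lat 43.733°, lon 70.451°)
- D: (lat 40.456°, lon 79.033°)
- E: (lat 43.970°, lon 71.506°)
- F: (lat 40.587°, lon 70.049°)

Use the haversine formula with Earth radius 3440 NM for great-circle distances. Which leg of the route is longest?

Leg distances:
A→B: 148.8 NM
B→C: 326.2 NM
C→D: 429.7 NM
D→E: 395.4 NM
E→F: 213.2 NM
The longest leg is C–D at 429.7 NM.

C–D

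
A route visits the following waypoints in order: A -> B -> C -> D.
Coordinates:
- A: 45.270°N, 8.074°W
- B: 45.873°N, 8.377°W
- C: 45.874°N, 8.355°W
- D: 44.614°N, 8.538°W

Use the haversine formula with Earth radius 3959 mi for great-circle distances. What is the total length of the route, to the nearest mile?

Leg distances:
A→B: 44.2 mi  (cumulative 44.2 mi)
B→C: 1.1 mi  (cumulative 45.2 mi)
C→D: 87.5 mi  (cumulative 132.7 mi)
Total route length ≈ 133 mi.

133 mi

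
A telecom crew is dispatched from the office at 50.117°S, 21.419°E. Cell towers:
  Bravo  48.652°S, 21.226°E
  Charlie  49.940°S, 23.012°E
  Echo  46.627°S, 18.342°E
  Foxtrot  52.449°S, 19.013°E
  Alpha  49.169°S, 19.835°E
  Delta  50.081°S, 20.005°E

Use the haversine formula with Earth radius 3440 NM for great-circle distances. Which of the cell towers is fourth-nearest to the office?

Bravo

Distances from the office (50.117°S, 21.419°E):
Delta: 54.5 NM
Charlie: 62.4 NM
Alpha: 83.9 NM
Bravo: 88.3 NM
Foxtrot: 166.6 NM
Echo: 242.8 NM
The fourth-nearest is Bravo at 88.3 NM.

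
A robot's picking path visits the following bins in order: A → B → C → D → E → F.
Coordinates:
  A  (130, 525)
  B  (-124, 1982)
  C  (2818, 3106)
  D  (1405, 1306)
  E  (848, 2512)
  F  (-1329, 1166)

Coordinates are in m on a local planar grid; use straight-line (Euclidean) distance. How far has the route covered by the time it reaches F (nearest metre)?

Leg distances:
A→B: 1479.0 m  (cumulative 1479.0 m)
B→C: 3149.4 m  (cumulative 4628.4 m)
C→D: 2288.4 m  (cumulative 6916.7 m)
D→E: 1328.4 m  (cumulative 8245.1 m)
E→F: 2559.5 m  (cumulative 10804.6 m)
Cumulative distance at F ≈ 10805 m.

10805 m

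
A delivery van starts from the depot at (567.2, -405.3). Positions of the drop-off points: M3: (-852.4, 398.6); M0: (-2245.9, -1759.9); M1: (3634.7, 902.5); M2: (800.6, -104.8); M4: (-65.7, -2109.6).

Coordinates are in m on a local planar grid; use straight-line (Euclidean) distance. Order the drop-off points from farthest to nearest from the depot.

M1, M0, M4, M3, M2

Distances from the depot:
M1 (3634.7, 902.5): 3334.7 m
M0 (-2245.9, -1759.9): 3122.3 m
M4 (-65.7, -2109.6): 1818.0 m
M3 (-852.4, 398.6): 1631.4 m
M2 (800.6, -104.8): 380.5 m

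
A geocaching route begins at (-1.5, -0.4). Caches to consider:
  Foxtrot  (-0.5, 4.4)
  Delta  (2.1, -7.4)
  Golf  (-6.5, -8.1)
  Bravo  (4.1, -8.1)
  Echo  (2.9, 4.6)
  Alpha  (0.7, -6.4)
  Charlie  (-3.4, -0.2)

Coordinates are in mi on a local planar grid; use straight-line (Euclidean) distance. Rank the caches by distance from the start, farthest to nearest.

Bravo, Golf, Delta, Echo, Alpha, Foxtrot, Charlie

Distances from the start:
Bravo (4.1, -8.1): 9.5 mi
Golf (-6.5, -8.1): 9.2 mi
Delta (2.1, -7.4): 7.9 mi
Echo (2.9, 4.6): 6.7 mi
Alpha (0.7, -6.4): 6.4 mi
Foxtrot (-0.5, 4.4): 4.9 mi
Charlie (-3.4, -0.2): 1.9 mi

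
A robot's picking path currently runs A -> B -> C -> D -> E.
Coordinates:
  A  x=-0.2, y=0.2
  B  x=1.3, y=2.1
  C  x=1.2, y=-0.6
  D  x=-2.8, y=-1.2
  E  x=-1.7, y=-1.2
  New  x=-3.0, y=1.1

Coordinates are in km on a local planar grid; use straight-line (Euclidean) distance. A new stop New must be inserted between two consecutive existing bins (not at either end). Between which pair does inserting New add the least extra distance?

between C and D

Added distance for inserting New between each consecutive pair:
A–B: 4.9 km
B–C: 6.2 km
C–D: 2.8 km
D–E: 3.9 km
Smallest added distance is 2.8 km, inserting between C and D.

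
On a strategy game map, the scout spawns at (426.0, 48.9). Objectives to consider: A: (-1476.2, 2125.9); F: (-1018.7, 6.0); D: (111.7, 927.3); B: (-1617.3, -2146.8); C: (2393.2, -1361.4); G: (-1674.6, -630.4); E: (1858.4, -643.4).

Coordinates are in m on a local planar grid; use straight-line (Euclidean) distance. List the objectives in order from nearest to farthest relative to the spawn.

D, F, E, G, C, A, B

Distance from the spawn at (426.0, 48.9) to each:
D (111.7, 927.3): 932.9 m
F (-1018.7, 6.0): 1445.3 m
E (1858.4, -643.4): 1590.9 m
G (-1674.6, -630.4): 2207.7 m
C (2393.2, -1361.4): 2420.5 m
A (-1476.2, 2125.9): 2816.4 m
B (-1617.3, -2146.8): 2999.4 m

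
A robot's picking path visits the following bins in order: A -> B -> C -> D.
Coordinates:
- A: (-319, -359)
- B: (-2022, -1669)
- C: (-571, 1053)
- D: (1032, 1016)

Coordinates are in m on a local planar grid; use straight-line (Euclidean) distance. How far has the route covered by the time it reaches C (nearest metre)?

5233 m

Leg distances:
A→B: 2148.6 m  (cumulative 2148.6 m)
B→C: 3084.6 m  (cumulative 5233.1 m)
Cumulative distance at C ≈ 5233 m.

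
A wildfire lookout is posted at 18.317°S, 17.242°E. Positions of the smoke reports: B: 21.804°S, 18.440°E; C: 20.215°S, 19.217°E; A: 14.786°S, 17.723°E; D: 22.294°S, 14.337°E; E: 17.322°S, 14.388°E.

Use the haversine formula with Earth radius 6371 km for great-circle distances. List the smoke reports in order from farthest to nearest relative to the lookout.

Computing each great-circle distance from 18.317°S, 17.242°E:
D 22.294°S, 14.337°E: 536.0 km
B 21.804°S, 18.440°E: 407.4 km
A 14.786°S, 17.723°E: 396.0 km
E 17.322°S, 14.388°E: 321.7 km
C 20.215°S, 19.217°E: 295.8 km

D, B, A, E, C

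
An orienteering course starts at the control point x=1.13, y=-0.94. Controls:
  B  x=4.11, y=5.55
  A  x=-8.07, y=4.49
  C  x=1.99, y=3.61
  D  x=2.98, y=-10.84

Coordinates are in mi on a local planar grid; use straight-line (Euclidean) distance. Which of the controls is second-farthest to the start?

Distances from the start (x=1.13, y=-0.94):
A: 10.7 mi
D: 10.1 mi
B: 7.1 mi
C: 4.6 mi
The second-farthest is D at 10.1 mi.

D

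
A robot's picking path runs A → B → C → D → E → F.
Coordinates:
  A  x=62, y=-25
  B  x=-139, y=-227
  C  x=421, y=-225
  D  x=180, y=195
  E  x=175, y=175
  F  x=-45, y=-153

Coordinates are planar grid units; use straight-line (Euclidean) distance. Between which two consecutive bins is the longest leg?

B–C

Leg distances:
A→B: 285.0
B→C: 560.0
C→D: 484.2
D→E: 20.6
E→F: 394.9
The longest leg is B–C at 560.0.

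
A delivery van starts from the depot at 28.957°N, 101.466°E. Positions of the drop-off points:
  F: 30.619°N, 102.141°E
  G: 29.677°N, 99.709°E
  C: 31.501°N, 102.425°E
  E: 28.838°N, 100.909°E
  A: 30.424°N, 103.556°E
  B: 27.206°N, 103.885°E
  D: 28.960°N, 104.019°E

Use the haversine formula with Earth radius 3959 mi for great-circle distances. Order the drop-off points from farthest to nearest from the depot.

B, C, A, D, F, G, E

Computing each great-circle distance from 28.957°N, 101.466°E:
B 27.206°N, 103.885°E: 190.7 mi
C 31.501°N, 102.425°E: 184.9 mi
A 30.424°N, 103.556°E: 161.3 mi
D 28.960°N, 104.019°E: 154.3 mi
F 30.619°N, 102.141°E: 121.8 mi
G 29.677°N, 99.709°E: 117.0 mi
E 28.838°N, 100.909°E: 34.7 mi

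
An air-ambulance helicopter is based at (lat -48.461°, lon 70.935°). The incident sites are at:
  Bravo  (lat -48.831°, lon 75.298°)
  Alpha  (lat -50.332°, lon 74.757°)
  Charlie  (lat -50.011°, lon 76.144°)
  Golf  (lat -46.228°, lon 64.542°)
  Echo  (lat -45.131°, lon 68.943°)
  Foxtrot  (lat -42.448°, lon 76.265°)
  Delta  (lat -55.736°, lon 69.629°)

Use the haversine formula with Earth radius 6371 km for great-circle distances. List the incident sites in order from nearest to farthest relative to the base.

Bravo, Alpha, Echo, Charlie, Golf, Foxtrot, Delta

Distance from the base at (lat -48.461°, lon 70.935°) to each:
Bravo (lat -48.831°, lon 75.298°): 323.1 km
Alpha (lat -50.332°, lon 74.757°): 346.0 km
Echo (lat -45.131°, lon 68.943°): 400.1 km
Charlie (lat -50.011°, lon 76.144°): 415.5 km
Golf (lat -46.228°, lon 64.542°): 541.7 km
Foxtrot (lat -42.448°, lon 76.265°): 786.9 km
Delta (lat -55.736°, lon 69.629°): 813.8 km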